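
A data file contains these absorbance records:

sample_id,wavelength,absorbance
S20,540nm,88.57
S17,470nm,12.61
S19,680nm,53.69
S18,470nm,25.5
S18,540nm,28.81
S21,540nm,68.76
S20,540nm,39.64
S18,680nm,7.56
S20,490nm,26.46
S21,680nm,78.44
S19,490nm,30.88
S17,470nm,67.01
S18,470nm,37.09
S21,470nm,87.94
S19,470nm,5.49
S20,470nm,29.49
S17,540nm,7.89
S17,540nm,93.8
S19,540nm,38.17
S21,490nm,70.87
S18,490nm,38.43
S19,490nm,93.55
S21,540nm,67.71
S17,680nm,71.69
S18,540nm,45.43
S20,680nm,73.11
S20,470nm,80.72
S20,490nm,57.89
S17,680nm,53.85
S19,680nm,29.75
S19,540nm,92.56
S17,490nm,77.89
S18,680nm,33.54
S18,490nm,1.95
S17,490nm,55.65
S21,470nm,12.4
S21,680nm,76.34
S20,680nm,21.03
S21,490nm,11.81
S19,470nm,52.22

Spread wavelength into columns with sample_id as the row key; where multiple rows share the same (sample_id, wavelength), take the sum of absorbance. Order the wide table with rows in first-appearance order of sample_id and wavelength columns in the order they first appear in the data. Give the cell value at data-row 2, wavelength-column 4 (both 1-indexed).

With rows in first-appearance order of sample_id, row 2 is sample_id=S17. wavelength columns in first-appearance order: 540nm, 470nm, 680nm, 490nm; column 4 is 490nm.
Long rows with sample_id=S17, wavelength=490nm: 77.89 + 55.65 = 133.54.

133.54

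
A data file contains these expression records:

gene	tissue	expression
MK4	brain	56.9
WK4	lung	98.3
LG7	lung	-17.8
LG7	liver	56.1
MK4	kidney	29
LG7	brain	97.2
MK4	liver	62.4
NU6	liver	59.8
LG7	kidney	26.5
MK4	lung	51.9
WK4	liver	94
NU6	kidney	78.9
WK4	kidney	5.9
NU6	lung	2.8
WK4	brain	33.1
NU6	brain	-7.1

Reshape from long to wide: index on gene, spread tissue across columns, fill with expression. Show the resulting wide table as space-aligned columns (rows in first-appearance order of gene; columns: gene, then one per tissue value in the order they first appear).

gene  brain  lung   liver  kidney
MK4   56.9   51.9   62.4   29    
WK4   33.1   98.3   94     5.9   
LG7   97.2   -17.8  56.1   26.5  
NU6   -7.1   2.8    59.8   78.9  

Columns: gene plus the 4 distinct tissue values (brain, lung, liver, kidney).
For example, row MK4 column brain takes expression=56.9 from the long row (MK4, brain).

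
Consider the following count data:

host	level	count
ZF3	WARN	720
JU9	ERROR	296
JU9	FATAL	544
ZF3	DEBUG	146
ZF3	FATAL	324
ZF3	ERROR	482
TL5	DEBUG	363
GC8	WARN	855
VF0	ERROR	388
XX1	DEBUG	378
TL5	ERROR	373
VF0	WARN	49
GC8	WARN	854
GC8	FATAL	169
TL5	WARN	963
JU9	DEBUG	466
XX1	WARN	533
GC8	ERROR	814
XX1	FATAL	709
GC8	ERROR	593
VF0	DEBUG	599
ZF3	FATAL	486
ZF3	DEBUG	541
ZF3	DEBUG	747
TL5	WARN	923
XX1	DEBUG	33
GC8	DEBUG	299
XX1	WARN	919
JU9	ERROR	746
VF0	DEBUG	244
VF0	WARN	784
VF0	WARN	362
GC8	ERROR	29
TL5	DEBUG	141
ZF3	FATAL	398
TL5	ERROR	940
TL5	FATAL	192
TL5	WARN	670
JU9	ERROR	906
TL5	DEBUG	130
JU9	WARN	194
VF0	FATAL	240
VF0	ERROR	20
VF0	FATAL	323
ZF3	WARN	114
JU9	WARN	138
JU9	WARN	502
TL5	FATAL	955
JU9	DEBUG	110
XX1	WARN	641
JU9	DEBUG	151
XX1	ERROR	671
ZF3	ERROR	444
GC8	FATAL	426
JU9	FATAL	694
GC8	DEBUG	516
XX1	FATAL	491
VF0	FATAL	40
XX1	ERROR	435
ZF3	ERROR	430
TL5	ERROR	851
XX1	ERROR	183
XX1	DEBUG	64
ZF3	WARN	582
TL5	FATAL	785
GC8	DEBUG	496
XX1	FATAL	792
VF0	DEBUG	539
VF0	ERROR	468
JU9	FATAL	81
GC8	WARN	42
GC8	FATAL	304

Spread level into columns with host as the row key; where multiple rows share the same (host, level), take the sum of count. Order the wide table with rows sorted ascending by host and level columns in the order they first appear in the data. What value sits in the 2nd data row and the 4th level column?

With rows sorted ascending by host, row 2 is host=JU9. level columns in first-appearance order: WARN, ERROR, FATAL, DEBUG; column 4 is DEBUG.
Long rows with host=JU9, level=DEBUG: 466 + 110 + 151 = 727.

727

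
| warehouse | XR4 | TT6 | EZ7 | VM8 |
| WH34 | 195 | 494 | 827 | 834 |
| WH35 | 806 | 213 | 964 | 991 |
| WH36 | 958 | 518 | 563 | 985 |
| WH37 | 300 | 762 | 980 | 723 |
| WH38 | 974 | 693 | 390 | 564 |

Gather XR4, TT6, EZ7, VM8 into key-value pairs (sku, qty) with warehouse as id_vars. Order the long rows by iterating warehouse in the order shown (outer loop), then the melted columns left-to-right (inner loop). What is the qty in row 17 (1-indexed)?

974

20 rows total (5 × 4). Row 17: index ⌊(17-1)/4⌋ = 4 into warehouse → WH38; (17-1) mod 4 = 0 into the melted columns → XR4.
So row 17 is (WH38, XR4, 974); qty = 974.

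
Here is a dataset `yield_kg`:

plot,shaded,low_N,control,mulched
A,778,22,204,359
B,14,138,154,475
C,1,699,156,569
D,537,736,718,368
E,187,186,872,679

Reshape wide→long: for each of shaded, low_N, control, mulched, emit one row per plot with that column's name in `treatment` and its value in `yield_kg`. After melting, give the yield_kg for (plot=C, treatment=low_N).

699

Unpivoting turns each (plot, wide-column) pair into one long row.
The wide cell at row C, column low_N holds 699, so the long row (C, low_N) has yield_kg=699.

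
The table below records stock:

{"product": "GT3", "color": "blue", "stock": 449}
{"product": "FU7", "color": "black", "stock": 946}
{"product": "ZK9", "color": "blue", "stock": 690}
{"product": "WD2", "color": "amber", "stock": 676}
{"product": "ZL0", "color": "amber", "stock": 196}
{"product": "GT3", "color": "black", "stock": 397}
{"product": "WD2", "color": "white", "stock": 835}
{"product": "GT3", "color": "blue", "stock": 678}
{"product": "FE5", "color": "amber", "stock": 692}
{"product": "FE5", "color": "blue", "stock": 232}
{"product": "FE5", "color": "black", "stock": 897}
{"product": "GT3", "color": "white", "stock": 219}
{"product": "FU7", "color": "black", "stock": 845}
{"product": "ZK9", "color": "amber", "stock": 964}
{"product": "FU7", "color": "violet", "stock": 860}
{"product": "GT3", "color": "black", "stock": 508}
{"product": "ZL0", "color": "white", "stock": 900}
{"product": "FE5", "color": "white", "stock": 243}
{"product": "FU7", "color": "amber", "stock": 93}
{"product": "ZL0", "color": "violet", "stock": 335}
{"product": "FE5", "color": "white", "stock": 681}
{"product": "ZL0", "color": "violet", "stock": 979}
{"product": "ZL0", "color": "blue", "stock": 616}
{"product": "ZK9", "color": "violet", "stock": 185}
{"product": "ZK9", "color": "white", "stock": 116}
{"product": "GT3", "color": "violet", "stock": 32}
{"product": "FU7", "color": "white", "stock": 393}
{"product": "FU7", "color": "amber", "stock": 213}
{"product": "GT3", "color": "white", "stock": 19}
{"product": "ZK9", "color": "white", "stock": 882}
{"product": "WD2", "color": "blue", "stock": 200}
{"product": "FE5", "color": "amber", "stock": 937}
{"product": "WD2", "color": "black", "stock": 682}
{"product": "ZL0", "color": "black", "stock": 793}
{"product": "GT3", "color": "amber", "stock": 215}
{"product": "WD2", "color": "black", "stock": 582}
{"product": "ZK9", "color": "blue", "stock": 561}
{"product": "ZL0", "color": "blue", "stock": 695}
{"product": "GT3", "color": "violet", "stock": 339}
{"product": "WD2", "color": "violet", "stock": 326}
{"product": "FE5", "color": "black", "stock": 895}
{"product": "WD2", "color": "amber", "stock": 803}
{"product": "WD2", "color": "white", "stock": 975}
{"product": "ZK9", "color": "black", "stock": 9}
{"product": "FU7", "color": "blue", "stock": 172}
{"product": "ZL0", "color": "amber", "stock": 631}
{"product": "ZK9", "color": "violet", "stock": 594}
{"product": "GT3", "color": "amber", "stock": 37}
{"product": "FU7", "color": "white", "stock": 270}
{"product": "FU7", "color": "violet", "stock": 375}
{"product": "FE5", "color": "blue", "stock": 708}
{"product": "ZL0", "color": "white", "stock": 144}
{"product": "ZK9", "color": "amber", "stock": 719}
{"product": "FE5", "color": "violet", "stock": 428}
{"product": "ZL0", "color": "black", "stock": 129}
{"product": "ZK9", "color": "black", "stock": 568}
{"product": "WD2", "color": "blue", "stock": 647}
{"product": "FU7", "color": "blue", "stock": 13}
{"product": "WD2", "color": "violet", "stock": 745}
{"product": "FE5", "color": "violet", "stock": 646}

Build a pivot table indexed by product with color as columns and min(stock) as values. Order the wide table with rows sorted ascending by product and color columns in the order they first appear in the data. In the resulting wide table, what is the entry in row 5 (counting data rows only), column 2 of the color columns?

With rows sorted ascending by product, row 5 is product=ZK9. color columns in first-appearance order: blue, black, amber, white, violet; column 2 is black.
Long rows with product=ZK9, color=black: min(9, 568) = 9.

9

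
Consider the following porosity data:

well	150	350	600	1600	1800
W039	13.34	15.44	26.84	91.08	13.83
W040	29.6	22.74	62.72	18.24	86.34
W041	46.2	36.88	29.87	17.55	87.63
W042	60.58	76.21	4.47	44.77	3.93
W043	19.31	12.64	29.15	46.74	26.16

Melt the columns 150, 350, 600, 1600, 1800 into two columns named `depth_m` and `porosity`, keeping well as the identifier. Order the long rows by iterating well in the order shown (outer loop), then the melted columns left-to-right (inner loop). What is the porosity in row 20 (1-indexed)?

3.93

25 rows total (5 × 5). Row 20: index ⌊(20-1)/5⌋ = 3 into well → W042; (20-1) mod 5 = 4 into the melted columns → 1800.
So row 20 is (W042, 1800, 3.93); porosity = 3.93.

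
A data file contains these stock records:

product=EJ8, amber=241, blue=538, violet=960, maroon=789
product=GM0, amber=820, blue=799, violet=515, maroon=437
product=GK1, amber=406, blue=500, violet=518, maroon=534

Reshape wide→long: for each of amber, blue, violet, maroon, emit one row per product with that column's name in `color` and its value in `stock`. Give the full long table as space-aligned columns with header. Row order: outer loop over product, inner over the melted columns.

product  color   stock
EJ8      amber   241  
EJ8      blue    538  
EJ8      violet  960  
EJ8      maroon  789  
GM0      amber   820  
GM0      blue    799  
GM0      violet  515  
GM0      maroon  437  
GK1      amber   406  
GK1      blue    500  
GK1      violet  518  
GK1      maroon  534  

Each (product, column) pair becomes one row: 3 × 4 = 12 rows.
For example, (EJ8, amber) → stock=241.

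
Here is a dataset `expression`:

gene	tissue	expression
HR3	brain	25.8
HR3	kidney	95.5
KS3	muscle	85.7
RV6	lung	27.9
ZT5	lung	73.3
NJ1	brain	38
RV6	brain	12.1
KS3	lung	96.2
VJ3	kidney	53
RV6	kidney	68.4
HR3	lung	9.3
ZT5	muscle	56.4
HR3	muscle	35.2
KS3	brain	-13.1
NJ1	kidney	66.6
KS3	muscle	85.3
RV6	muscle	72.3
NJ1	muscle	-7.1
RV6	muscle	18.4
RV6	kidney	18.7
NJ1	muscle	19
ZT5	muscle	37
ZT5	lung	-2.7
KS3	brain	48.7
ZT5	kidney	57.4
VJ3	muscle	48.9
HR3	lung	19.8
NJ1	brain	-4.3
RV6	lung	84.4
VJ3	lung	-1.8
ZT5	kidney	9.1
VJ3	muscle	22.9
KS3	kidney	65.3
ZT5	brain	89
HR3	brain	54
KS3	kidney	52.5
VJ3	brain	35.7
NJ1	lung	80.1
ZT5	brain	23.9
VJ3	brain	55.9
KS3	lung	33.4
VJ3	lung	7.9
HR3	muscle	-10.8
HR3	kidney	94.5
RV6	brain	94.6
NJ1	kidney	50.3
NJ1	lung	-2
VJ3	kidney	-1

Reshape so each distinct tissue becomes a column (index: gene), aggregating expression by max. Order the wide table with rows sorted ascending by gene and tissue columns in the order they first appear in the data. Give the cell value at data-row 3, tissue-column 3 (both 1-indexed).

19

With rows sorted ascending by gene, row 3 is gene=NJ1. tissue columns in first-appearance order: brain, kidney, muscle, lung; column 3 is muscle.
Long rows with gene=NJ1, tissue=muscle: max(-7.1, 19) = 19.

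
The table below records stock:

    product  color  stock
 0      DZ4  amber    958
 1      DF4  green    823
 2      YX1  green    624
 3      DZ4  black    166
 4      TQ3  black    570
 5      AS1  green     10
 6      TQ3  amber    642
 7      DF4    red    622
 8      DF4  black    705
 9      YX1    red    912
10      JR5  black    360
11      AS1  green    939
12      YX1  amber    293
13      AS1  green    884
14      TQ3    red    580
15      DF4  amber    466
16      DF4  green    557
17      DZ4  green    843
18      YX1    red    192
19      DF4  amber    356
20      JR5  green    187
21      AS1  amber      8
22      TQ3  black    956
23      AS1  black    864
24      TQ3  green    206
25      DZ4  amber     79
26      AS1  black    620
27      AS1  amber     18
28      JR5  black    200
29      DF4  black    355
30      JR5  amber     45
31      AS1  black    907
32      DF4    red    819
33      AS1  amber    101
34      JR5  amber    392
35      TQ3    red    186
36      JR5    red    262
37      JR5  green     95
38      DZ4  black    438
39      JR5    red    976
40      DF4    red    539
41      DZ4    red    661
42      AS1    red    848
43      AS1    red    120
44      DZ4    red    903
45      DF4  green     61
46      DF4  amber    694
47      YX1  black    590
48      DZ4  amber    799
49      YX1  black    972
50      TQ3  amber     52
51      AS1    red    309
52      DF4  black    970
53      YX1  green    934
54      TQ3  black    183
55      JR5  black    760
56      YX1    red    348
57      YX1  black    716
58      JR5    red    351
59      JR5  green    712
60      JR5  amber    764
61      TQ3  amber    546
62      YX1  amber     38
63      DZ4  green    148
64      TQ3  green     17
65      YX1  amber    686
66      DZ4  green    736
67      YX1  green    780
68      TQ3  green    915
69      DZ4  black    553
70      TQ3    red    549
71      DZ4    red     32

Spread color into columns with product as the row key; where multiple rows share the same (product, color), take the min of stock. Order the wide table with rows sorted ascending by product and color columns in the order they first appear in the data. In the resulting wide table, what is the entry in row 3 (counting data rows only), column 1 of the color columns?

79

With rows sorted ascending by product, row 3 is product=DZ4. color columns in first-appearance order: amber, green, black, red; column 1 is amber.
Long rows with product=DZ4, color=amber: min(958, 79, 799) = 79.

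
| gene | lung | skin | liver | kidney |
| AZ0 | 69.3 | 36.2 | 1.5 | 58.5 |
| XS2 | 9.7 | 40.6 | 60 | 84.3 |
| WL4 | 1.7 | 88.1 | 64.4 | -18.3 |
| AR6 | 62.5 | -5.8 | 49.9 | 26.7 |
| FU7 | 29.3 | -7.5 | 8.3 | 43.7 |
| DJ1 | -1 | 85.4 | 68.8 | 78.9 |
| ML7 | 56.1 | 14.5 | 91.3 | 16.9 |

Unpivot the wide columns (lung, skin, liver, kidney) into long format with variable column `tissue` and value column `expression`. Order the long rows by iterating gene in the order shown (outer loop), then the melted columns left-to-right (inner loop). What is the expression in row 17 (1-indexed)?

29.3

28 rows total (7 × 4). Row 17: index ⌊(17-1)/4⌋ = 4 into gene → FU7; (17-1) mod 4 = 0 into the melted columns → lung.
So row 17 is (FU7, lung, 29.3); expression = 29.3.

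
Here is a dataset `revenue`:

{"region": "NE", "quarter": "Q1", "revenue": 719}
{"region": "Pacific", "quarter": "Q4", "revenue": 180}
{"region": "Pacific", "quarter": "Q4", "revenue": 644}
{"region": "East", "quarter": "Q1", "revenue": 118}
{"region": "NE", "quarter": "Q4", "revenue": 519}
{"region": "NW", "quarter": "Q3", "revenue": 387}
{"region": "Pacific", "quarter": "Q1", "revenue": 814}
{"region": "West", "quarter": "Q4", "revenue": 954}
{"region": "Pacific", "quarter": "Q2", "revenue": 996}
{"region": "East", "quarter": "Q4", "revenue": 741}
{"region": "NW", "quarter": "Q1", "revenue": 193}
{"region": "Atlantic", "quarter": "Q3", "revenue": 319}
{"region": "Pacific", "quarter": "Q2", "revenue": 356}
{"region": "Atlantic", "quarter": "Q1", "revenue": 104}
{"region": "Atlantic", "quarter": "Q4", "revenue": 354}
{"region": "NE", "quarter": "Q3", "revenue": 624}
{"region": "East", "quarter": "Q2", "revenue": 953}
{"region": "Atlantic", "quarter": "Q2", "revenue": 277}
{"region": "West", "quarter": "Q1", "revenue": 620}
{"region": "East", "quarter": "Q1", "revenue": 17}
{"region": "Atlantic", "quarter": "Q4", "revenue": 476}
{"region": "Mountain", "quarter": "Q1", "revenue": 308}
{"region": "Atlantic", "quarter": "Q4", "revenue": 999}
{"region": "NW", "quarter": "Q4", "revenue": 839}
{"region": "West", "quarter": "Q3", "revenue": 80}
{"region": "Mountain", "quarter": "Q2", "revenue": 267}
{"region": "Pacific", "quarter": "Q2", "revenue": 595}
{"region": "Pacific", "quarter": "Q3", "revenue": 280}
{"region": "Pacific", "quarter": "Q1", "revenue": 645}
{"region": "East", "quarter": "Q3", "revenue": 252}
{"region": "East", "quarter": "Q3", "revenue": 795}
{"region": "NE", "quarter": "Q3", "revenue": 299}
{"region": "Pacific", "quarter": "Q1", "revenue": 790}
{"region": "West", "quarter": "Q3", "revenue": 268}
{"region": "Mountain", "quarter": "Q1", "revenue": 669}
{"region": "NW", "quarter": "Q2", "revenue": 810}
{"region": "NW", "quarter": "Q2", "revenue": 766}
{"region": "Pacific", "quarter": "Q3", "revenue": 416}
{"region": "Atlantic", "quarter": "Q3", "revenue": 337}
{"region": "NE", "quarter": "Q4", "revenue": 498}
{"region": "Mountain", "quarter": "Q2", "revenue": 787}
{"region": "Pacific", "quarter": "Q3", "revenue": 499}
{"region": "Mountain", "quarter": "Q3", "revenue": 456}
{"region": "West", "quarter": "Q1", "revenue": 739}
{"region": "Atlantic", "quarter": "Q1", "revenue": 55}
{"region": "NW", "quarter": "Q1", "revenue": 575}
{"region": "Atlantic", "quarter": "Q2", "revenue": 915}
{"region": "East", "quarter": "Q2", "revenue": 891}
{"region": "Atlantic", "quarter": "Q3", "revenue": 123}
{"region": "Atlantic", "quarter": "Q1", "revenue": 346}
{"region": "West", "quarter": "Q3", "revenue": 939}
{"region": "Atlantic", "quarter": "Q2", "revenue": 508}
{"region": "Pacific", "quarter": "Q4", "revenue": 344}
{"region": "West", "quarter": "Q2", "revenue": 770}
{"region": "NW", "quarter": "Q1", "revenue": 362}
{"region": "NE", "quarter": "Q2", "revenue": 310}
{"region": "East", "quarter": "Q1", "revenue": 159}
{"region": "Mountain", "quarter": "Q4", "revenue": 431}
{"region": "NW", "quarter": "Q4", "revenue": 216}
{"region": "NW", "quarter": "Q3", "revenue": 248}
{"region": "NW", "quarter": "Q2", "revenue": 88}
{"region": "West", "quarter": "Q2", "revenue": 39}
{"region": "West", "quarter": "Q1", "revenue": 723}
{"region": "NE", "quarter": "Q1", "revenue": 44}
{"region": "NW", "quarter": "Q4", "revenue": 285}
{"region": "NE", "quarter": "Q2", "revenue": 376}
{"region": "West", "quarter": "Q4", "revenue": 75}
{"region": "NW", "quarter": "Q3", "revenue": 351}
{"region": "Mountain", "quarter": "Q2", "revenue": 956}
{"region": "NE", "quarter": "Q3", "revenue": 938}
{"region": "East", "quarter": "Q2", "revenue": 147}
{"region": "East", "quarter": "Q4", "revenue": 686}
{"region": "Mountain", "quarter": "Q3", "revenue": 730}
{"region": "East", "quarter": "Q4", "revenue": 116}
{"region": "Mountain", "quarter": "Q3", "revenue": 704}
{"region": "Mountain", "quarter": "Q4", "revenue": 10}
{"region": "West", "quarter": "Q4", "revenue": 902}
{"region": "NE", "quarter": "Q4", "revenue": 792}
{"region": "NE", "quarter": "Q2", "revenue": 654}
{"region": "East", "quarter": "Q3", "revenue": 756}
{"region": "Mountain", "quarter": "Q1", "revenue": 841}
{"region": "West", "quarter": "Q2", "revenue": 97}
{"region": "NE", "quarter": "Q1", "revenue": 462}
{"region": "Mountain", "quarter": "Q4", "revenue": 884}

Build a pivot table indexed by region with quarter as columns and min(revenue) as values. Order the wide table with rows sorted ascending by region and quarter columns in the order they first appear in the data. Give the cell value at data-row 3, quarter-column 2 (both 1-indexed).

10

With rows sorted ascending by region, row 3 is region=Mountain. quarter columns in first-appearance order: Q1, Q4, Q3, Q2; column 2 is Q4.
Long rows with region=Mountain, quarter=Q4: min(431, 10, 884) = 10.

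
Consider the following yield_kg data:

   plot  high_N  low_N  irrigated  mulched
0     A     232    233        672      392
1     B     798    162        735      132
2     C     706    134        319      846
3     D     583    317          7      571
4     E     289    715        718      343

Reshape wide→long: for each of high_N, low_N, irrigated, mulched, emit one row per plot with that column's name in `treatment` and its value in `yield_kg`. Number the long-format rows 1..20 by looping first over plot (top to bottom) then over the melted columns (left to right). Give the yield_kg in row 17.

20 rows total (5 × 4). Row 17: index ⌊(17-1)/4⌋ = 4 into plot → E; (17-1) mod 4 = 0 into the melted columns → high_N.
So row 17 is (E, high_N, 289); yield_kg = 289.

289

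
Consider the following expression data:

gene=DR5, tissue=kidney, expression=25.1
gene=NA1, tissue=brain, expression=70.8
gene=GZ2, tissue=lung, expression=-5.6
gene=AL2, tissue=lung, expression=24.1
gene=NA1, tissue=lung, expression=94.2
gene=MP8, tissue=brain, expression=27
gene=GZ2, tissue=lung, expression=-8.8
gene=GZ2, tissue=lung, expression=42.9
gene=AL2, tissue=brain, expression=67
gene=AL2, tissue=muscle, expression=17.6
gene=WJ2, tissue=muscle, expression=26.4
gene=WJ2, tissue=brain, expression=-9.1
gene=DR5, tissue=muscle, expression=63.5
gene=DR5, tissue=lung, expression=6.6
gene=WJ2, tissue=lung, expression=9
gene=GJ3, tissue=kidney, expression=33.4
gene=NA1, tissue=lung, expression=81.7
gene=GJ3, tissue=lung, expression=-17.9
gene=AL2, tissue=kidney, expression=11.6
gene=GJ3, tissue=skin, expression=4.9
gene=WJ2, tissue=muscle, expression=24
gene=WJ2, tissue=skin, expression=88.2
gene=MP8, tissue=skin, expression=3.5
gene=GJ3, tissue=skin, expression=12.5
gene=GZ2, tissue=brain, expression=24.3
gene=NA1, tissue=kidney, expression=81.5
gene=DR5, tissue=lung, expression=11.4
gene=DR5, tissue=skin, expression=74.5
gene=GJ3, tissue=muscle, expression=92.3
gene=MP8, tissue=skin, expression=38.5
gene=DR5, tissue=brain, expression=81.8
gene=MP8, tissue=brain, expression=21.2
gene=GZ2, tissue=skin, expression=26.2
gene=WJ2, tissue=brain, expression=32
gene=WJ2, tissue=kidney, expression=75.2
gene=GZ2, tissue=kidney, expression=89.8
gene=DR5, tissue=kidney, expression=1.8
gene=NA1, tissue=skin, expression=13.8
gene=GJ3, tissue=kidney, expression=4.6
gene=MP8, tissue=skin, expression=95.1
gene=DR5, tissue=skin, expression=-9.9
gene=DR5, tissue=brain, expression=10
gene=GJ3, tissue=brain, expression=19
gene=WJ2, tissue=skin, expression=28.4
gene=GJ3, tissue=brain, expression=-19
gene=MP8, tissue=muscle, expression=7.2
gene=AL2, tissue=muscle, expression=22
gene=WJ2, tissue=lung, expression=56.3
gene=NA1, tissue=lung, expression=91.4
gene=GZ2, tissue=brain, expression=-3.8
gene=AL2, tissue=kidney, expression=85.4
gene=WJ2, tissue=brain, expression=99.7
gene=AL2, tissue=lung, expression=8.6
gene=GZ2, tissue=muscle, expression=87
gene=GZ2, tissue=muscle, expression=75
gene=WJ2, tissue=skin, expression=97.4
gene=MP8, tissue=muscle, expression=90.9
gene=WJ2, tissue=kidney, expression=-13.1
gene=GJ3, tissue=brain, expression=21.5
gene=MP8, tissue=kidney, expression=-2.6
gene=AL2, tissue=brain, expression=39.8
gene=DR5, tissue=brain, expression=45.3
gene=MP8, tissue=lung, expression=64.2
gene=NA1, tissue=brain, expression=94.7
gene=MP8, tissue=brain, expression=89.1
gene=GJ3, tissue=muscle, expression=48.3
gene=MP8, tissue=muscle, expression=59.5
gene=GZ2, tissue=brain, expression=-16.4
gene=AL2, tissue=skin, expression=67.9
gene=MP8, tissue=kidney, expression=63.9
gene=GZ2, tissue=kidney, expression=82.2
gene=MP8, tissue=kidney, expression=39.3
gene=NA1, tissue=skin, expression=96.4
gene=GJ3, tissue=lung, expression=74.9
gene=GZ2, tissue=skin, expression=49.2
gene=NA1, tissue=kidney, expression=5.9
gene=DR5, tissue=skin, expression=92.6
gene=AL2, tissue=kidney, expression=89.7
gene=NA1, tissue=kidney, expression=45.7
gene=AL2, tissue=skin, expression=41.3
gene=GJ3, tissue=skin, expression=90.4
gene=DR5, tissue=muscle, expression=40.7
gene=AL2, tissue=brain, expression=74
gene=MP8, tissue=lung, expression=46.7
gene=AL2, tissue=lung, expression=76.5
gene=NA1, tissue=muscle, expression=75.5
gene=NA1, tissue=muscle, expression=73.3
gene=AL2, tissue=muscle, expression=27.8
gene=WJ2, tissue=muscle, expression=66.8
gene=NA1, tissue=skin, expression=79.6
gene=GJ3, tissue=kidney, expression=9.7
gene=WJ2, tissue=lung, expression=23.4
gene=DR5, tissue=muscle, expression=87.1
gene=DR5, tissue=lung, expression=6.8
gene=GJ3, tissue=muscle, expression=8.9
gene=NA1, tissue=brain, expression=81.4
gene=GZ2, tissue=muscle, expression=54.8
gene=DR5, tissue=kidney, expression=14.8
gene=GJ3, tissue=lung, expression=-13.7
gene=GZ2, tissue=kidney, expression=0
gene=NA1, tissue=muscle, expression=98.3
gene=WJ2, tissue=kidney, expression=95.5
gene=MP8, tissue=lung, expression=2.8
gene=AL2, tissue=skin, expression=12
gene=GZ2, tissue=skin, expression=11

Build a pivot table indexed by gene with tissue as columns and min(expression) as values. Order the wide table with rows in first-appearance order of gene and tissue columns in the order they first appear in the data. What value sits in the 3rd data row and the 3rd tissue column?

-8.8

With rows in first-appearance order of gene, row 3 is gene=GZ2. tissue columns in first-appearance order: kidney, brain, lung, muscle, skin; column 3 is lung.
Long rows with gene=GZ2, tissue=lung: min(-5.6, -8.8, 42.9) = -8.8.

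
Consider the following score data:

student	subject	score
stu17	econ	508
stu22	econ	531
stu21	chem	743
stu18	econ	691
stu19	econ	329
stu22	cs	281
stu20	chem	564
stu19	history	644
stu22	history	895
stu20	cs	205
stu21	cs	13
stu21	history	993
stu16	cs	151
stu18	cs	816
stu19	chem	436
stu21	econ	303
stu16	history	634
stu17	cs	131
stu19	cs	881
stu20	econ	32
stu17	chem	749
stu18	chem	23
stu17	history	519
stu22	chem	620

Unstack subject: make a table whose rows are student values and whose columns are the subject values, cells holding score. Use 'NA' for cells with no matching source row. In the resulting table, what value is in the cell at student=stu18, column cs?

816

The long row with student=stu18, subject=cs has score=816.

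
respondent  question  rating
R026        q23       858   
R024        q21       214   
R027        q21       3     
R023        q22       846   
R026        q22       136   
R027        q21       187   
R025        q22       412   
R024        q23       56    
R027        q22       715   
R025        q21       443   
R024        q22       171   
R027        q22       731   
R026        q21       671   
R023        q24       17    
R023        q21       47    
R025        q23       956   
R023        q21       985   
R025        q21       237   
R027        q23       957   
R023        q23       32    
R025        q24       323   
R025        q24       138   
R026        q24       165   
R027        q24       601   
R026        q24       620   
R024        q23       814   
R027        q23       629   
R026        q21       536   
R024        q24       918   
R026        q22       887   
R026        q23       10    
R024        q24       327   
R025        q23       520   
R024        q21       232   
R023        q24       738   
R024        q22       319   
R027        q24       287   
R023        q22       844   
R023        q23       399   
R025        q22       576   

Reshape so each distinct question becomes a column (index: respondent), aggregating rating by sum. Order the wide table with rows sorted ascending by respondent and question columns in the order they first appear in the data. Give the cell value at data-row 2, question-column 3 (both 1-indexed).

490

With rows sorted ascending by respondent, row 2 is respondent=R024. question columns in first-appearance order: q23, q21, q22, q24; column 3 is q22.
Long rows with respondent=R024, question=q22: 171 + 319 = 490.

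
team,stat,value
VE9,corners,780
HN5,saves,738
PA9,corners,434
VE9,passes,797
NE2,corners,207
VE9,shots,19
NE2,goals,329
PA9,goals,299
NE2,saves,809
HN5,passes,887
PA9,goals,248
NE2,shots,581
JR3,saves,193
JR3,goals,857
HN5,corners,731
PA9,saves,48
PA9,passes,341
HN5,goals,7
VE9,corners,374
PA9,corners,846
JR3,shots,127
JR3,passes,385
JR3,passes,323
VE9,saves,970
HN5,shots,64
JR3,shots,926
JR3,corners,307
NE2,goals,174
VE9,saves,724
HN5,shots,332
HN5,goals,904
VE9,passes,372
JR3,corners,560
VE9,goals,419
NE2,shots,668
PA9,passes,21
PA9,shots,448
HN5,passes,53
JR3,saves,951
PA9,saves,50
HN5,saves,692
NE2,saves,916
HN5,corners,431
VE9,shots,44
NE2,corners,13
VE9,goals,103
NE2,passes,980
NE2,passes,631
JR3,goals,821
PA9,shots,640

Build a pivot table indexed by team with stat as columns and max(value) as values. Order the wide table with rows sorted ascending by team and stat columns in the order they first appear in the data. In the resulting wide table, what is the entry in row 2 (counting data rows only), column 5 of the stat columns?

857

With rows sorted ascending by team, row 2 is team=JR3. stat columns in first-appearance order: corners, saves, passes, shots, goals; column 5 is goals.
Long rows with team=JR3, stat=goals: max(857, 821) = 857.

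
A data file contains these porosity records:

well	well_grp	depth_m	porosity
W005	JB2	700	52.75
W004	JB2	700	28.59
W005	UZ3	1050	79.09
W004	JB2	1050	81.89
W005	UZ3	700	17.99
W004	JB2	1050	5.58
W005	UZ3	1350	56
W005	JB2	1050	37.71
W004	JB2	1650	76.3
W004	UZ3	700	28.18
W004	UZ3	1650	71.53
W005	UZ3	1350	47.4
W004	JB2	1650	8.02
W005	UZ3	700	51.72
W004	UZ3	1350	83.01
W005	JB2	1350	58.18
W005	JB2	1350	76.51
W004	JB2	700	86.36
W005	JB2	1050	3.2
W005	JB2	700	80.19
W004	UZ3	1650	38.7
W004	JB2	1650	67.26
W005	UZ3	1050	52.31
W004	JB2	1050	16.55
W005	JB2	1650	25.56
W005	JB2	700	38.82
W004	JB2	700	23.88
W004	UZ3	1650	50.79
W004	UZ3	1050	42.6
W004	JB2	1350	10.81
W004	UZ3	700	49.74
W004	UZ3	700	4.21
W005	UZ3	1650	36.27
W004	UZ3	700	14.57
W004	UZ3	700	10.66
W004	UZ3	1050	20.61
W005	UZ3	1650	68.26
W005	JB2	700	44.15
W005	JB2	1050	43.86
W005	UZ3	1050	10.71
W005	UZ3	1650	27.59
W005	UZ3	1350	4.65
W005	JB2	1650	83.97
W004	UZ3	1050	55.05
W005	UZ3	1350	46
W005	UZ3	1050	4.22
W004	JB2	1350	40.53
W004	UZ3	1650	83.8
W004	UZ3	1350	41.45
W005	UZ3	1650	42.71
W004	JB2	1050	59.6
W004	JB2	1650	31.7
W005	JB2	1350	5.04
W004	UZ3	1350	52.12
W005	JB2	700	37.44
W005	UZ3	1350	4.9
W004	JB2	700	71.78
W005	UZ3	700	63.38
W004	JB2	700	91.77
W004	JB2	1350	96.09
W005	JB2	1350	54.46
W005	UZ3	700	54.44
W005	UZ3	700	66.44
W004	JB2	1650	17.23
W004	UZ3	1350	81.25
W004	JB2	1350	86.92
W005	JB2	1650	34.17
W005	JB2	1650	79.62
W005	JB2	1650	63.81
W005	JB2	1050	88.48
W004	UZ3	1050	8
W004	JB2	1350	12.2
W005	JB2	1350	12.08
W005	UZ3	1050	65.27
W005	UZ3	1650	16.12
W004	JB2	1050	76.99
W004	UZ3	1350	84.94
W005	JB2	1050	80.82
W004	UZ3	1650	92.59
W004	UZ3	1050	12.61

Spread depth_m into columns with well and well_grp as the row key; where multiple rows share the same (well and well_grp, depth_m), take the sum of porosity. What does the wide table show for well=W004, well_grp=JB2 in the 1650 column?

200.51

Rows with well=W004, well_grp=JB2 and depth_m=1650: porosity values are 76.3, 8.02, 67.26, 31.7, 17.23.
76.3 + 8.02 + 67.26 + 31.7 + 17.23 = 200.51.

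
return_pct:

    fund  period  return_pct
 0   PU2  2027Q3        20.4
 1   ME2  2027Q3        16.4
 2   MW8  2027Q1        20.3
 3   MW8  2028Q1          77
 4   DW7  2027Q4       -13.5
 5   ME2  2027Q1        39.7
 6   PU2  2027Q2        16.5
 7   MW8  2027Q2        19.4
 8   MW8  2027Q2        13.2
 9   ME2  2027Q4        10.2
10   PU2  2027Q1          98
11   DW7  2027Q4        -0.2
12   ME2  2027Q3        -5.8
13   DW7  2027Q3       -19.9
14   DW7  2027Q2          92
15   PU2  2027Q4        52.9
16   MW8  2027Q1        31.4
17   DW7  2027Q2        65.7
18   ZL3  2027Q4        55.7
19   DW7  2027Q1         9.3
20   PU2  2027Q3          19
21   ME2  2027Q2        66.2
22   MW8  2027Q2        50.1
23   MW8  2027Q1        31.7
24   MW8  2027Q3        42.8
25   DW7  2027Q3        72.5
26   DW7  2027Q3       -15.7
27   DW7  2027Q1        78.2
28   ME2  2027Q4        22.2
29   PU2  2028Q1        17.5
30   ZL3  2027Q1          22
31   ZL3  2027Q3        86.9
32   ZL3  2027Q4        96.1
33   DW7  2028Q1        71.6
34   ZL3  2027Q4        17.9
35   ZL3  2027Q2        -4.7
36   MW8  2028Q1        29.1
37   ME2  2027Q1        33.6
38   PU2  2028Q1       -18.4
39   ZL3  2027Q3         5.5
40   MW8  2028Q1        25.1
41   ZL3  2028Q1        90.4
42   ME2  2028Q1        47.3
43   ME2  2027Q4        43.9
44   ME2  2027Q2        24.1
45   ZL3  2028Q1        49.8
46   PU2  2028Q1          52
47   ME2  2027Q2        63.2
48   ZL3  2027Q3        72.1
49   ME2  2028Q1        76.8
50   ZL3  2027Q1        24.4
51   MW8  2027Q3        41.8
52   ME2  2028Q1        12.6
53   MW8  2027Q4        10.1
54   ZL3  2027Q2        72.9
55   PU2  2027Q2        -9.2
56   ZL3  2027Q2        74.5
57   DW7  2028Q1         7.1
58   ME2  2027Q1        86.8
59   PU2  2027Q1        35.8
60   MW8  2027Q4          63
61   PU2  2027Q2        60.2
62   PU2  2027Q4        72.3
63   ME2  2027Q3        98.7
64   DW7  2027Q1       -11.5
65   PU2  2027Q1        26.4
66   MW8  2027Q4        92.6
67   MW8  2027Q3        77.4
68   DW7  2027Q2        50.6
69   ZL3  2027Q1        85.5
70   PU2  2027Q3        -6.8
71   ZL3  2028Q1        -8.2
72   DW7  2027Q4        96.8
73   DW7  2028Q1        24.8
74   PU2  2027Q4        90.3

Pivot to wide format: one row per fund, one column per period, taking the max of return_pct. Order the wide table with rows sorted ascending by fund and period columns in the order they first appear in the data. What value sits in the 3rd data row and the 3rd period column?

77

With rows sorted ascending by fund, row 3 is fund=MW8. period columns in first-appearance order: 2027Q3, 2027Q1, 2028Q1, 2027Q4, 2027Q2; column 3 is 2028Q1.
Long rows with fund=MW8, period=2028Q1: max(77, 29.1, 25.1) = 77.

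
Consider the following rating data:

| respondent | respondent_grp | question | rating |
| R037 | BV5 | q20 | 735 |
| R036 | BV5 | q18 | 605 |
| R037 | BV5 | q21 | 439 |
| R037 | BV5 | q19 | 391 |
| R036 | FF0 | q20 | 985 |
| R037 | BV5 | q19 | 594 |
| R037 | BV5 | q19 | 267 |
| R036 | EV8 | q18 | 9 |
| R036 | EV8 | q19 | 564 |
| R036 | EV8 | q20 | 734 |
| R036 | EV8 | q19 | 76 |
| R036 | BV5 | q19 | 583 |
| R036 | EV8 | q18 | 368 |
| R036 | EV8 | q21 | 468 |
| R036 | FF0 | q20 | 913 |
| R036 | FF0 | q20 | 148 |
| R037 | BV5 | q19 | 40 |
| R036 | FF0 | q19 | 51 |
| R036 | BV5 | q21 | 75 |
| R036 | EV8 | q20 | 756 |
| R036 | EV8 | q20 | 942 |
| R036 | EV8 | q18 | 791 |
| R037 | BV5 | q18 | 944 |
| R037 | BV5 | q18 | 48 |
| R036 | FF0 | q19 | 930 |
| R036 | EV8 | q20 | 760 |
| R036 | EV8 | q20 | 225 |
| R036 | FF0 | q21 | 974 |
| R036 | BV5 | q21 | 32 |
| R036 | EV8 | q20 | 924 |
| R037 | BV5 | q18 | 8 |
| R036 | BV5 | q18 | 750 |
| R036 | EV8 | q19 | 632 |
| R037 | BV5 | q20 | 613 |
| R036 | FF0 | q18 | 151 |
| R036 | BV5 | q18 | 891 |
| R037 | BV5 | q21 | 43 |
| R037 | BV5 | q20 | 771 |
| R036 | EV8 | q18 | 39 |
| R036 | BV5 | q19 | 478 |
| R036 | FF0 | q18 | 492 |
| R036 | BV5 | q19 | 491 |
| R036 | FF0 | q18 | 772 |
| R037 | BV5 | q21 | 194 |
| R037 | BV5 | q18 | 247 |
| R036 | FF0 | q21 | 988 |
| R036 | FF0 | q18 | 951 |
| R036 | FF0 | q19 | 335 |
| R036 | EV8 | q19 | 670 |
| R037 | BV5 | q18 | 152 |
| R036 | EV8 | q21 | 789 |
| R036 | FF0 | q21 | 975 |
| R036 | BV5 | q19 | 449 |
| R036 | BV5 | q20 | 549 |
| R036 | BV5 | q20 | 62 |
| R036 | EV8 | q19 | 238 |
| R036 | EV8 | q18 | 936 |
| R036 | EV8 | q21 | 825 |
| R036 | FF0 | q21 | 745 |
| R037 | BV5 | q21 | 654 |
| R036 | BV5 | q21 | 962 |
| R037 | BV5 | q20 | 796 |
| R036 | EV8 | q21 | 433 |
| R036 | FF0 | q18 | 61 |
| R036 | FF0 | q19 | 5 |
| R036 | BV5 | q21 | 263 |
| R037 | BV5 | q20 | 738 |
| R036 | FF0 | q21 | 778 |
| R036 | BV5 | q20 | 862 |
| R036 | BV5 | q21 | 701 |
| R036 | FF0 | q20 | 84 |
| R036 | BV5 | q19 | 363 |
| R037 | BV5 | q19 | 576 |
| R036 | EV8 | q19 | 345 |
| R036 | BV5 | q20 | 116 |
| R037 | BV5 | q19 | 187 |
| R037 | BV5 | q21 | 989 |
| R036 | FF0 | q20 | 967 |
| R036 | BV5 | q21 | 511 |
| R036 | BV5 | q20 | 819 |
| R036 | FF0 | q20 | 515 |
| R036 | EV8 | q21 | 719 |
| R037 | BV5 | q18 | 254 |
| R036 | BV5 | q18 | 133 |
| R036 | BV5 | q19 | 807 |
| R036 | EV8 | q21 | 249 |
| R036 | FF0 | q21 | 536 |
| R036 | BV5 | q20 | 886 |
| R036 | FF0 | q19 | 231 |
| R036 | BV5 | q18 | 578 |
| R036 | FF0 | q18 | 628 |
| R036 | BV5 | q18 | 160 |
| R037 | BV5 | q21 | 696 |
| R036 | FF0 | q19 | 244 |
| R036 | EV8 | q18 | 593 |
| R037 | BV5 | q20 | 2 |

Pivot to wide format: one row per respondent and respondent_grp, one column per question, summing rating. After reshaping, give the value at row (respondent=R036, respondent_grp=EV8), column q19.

Rows with respondent=R036, respondent_grp=EV8 and question=q19: rating values are 564, 76, 632, 670, 238, 345.
564 + 76 + 632 + 670 + 238 + 345 = 2525.

2525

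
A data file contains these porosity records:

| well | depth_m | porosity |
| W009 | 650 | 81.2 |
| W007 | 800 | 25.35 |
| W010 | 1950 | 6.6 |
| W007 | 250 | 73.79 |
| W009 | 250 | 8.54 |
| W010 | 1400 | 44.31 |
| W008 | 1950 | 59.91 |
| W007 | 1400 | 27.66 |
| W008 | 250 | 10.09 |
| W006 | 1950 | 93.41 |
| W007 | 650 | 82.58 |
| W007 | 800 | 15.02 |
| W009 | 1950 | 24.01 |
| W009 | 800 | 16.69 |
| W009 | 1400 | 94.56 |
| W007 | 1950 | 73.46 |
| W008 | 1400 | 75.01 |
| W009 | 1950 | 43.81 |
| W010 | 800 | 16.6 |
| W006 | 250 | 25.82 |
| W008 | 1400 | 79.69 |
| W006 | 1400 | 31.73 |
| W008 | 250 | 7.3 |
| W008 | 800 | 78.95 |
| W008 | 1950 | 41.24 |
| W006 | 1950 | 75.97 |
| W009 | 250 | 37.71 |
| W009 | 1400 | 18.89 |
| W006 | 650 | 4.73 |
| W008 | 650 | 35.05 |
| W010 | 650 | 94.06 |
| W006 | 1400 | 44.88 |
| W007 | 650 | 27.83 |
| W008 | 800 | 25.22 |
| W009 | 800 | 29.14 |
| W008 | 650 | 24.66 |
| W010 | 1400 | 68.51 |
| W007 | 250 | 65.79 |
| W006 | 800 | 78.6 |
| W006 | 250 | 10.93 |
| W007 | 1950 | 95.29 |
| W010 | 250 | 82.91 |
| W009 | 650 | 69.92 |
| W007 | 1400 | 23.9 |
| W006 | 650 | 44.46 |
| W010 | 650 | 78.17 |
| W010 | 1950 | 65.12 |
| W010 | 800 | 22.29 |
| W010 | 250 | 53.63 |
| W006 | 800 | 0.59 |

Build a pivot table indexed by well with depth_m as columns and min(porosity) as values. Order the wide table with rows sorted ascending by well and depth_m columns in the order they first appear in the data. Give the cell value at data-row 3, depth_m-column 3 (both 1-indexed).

With rows sorted ascending by well, row 3 is well=W008. depth_m columns in first-appearance order: 650, 800, 1950, 250, 1400; column 3 is 1950.
Long rows with well=W008, depth_m=1950: min(59.91, 41.24) = 41.24.

41.24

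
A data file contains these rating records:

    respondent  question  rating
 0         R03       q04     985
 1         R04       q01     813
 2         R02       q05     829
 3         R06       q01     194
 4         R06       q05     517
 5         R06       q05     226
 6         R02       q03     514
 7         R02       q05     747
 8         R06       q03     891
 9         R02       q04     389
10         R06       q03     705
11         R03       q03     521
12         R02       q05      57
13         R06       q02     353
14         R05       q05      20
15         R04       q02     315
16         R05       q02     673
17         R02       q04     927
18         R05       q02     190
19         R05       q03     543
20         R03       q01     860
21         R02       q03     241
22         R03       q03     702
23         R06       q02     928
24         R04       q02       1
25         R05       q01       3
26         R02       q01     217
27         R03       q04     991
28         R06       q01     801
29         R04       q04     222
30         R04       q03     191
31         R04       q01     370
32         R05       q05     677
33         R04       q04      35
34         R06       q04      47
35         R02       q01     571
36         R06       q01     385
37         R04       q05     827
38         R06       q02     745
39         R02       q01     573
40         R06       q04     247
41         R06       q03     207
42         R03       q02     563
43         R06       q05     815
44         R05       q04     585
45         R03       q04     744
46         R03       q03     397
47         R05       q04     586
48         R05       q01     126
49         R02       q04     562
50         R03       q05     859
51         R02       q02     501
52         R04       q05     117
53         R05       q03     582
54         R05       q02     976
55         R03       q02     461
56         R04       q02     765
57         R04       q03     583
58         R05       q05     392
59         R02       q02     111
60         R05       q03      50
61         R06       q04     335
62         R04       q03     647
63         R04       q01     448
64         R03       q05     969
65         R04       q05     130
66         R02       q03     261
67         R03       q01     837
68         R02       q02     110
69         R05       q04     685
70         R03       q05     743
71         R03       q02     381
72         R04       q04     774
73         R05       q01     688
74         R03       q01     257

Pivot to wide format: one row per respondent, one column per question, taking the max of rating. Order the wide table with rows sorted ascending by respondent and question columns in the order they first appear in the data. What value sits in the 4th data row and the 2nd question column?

688

With rows sorted ascending by respondent, row 4 is respondent=R05. question columns in first-appearance order: q04, q01, q05, q03, q02; column 2 is q01.
Long rows with respondent=R05, question=q01: max(3, 126, 688) = 688.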